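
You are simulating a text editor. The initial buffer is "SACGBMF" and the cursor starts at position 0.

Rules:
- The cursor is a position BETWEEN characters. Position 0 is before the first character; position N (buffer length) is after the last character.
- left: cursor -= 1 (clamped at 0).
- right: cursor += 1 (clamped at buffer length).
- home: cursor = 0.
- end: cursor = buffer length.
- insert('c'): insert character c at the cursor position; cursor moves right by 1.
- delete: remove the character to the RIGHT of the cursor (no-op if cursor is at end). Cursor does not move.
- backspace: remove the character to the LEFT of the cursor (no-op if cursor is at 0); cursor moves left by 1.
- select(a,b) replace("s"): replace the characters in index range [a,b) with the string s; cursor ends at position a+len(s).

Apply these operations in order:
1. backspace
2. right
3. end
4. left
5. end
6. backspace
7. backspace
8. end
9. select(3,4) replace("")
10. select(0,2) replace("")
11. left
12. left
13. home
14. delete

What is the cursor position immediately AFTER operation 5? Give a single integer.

Answer: 7

Derivation:
After op 1 (backspace): buf='SACGBMF' cursor=0
After op 2 (right): buf='SACGBMF' cursor=1
After op 3 (end): buf='SACGBMF' cursor=7
After op 4 (left): buf='SACGBMF' cursor=6
After op 5 (end): buf='SACGBMF' cursor=7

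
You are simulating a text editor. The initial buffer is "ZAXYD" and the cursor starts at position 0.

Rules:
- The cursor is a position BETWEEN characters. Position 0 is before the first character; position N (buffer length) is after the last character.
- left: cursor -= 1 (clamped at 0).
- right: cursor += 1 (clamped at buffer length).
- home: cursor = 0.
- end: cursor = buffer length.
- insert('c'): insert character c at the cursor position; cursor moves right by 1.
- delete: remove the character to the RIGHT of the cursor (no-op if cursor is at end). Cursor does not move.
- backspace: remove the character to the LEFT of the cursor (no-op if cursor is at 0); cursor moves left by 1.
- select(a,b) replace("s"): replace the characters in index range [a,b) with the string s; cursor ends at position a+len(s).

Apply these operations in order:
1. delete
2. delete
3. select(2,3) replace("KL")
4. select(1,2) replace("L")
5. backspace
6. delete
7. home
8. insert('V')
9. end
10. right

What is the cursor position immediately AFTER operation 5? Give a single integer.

After op 1 (delete): buf='AXYD' cursor=0
After op 2 (delete): buf='XYD' cursor=0
After op 3 (select(2,3) replace("KL")): buf='XYKL' cursor=4
After op 4 (select(1,2) replace("L")): buf='XLKL' cursor=2
After op 5 (backspace): buf='XKL' cursor=1

Answer: 1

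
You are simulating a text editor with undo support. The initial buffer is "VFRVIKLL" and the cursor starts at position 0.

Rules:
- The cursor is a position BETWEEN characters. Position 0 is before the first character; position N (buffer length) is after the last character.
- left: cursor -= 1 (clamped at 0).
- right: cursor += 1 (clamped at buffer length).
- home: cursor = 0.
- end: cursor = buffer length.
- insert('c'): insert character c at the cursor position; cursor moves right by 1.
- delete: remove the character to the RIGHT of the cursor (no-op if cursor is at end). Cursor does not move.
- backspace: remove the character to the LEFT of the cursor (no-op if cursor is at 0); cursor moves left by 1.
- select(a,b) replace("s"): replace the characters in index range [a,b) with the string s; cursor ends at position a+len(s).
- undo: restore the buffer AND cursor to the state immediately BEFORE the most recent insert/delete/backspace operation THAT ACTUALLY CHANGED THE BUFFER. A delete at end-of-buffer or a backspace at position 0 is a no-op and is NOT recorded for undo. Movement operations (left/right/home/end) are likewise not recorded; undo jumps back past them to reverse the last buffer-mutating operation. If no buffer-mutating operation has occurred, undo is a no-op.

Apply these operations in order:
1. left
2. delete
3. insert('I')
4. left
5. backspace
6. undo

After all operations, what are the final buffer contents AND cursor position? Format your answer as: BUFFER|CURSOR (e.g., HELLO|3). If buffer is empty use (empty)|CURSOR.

After op 1 (left): buf='VFRVIKLL' cursor=0
After op 2 (delete): buf='FRVIKLL' cursor=0
After op 3 (insert('I')): buf='IFRVIKLL' cursor=1
After op 4 (left): buf='IFRVIKLL' cursor=0
After op 5 (backspace): buf='IFRVIKLL' cursor=0
After op 6 (undo): buf='FRVIKLL' cursor=0

Answer: FRVIKLL|0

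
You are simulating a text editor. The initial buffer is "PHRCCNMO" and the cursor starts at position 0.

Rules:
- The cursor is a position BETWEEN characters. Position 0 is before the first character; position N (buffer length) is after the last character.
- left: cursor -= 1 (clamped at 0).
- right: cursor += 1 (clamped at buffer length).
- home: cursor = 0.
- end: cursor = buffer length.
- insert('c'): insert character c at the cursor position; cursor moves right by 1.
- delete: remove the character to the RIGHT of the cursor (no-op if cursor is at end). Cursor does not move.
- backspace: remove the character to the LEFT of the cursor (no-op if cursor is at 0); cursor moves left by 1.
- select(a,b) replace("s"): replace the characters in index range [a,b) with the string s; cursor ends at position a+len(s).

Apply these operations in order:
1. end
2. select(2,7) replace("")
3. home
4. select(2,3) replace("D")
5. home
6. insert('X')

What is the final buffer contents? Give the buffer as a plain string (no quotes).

Answer: XPHD

Derivation:
After op 1 (end): buf='PHRCCNMO' cursor=8
After op 2 (select(2,7) replace("")): buf='PHO' cursor=2
After op 3 (home): buf='PHO' cursor=0
After op 4 (select(2,3) replace("D")): buf='PHD' cursor=3
After op 5 (home): buf='PHD' cursor=0
After op 6 (insert('X')): buf='XPHD' cursor=1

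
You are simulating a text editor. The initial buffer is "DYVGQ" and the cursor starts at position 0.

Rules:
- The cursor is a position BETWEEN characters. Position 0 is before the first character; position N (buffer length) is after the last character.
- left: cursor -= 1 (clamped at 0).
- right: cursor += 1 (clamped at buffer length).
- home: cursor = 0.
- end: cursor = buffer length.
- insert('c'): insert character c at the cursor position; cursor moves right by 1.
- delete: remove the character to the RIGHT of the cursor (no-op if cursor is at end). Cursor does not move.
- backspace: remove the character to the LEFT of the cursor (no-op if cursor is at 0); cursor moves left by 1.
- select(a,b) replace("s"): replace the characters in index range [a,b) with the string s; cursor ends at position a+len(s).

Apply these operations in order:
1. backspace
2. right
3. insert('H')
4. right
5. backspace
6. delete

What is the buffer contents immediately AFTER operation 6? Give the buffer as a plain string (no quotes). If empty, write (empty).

Answer: DHGQ

Derivation:
After op 1 (backspace): buf='DYVGQ' cursor=0
After op 2 (right): buf='DYVGQ' cursor=1
After op 3 (insert('H')): buf='DHYVGQ' cursor=2
After op 4 (right): buf='DHYVGQ' cursor=3
After op 5 (backspace): buf='DHVGQ' cursor=2
After op 6 (delete): buf='DHGQ' cursor=2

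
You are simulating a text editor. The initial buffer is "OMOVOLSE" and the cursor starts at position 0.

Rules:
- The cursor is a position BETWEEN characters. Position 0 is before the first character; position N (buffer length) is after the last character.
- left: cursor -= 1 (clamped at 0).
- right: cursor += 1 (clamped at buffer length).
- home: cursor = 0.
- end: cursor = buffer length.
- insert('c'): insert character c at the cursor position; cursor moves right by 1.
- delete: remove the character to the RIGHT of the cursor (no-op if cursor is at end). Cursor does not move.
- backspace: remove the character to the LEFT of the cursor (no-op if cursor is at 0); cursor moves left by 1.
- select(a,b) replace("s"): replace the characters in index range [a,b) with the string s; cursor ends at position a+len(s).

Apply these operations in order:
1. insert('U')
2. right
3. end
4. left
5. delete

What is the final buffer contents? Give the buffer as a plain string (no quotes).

Answer: UOMOVOLS

Derivation:
After op 1 (insert('U')): buf='UOMOVOLSE' cursor=1
After op 2 (right): buf='UOMOVOLSE' cursor=2
After op 3 (end): buf='UOMOVOLSE' cursor=9
After op 4 (left): buf='UOMOVOLSE' cursor=8
After op 5 (delete): buf='UOMOVOLS' cursor=8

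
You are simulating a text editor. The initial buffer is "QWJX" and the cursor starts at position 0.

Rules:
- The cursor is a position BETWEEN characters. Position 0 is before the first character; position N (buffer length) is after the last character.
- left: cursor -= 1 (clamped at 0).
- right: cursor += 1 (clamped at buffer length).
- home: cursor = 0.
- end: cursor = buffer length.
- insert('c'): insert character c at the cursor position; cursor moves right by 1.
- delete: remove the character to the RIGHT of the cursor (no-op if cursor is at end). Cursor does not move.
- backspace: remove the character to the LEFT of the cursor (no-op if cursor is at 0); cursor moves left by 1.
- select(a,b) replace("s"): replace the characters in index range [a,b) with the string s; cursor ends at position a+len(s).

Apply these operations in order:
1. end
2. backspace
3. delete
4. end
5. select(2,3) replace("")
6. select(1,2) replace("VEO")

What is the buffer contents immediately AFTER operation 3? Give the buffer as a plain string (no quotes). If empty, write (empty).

After op 1 (end): buf='QWJX' cursor=4
After op 2 (backspace): buf='QWJ' cursor=3
After op 3 (delete): buf='QWJ' cursor=3

Answer: QWJ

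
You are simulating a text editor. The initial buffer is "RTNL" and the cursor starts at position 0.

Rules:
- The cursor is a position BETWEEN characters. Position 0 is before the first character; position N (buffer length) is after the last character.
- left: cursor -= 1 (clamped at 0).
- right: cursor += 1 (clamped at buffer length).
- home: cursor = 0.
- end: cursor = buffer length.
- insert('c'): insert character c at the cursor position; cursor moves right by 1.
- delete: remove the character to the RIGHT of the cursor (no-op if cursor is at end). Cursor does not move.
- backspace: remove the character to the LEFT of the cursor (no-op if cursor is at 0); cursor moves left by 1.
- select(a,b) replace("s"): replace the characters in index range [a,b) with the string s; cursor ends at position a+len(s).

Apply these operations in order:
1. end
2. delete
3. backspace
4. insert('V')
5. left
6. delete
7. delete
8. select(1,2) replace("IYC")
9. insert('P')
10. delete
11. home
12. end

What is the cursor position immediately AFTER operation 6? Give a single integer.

Answer: 3

Derivation:
After op 1 (end): buf='RTNL' cursor=4
After op 2 (delete): buf='RTNL' cursor=4
After op 3 (backspace): buf='RTN' cursor=3
After op 4 (insert('V')): buf='RTNV' cursor=4
After op 5 (left): buf='RTNV' cursor=3
After op 6 (delete): buf='RTN' cursor=3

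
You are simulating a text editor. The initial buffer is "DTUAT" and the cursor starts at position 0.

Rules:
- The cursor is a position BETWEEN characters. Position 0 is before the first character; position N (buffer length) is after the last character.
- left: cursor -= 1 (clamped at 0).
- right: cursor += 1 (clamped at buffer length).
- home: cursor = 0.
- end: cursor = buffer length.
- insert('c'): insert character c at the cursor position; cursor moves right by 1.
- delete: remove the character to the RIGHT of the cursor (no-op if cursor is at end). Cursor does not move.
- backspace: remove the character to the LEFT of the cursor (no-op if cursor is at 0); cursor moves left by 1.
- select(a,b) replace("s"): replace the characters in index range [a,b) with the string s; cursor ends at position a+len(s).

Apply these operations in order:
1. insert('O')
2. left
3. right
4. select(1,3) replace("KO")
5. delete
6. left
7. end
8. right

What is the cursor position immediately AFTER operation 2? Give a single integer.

Answer: 0

Derivation:
After op 1 (insert('O')): buf='ODTUAT' cursor=1
After op 2 (left): buf='ODTUAT' cursor=0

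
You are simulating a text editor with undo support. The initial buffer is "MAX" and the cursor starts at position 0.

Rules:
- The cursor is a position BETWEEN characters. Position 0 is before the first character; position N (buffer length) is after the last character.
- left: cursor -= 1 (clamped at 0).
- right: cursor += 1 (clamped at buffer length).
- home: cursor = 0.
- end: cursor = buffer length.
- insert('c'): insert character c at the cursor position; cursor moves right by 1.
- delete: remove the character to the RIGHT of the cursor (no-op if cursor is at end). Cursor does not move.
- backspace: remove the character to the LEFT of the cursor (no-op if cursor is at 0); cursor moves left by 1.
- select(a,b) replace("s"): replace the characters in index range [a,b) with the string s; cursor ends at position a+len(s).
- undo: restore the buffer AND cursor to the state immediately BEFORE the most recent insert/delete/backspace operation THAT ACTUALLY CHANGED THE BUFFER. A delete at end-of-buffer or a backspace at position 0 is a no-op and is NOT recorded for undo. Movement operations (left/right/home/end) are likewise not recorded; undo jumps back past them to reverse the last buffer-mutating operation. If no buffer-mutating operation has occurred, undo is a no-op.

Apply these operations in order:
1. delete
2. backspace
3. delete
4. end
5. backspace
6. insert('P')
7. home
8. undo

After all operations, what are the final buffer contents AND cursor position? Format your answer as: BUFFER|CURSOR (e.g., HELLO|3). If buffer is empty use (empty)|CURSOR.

After op 1 (delete): buf='AX' cursor=0
After op 2 (backspace): buf='AX' cursor=0
After op 3 (delete): buf='X' cursor=0
After op 4 (end): buf='X' cursor=1
After op 5 (backspace): buf='(empty)' cursor=0
After op 6 (insert('P')): buf='P' cursor=1
After op 7 (home): buf='P' cursor=0
After op 8 (undo): buf='(empty)' cursor=0

Answer: (empty)|0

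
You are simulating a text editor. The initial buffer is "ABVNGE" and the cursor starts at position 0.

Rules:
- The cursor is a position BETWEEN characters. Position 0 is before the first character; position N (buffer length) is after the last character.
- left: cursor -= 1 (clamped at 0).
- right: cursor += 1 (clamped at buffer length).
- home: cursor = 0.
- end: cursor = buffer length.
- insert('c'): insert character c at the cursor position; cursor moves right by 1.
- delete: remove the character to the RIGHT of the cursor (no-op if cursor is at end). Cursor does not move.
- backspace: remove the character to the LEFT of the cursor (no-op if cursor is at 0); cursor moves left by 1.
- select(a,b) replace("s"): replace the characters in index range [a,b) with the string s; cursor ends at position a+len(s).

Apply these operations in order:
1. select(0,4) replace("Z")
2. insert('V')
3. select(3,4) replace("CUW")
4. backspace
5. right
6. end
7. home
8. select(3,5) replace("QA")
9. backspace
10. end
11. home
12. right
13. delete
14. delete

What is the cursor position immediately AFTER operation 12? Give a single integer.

Answer: 1

Derivation:
After op 1 (select(0,4) replace("Z")): buf='ZGE' cursor=1
After op 2 (insert('V')): buf='ZVGE' cursor=2
After op 3 (select(3,4) replace("CUW")): buf='ZVGCUW' cursor=6
After op 4 (backspace): buf='ZVGCU' cursor=5
After op 5 (right): buf='ZVGCU' cursor=5
After op 6 (end): buf='ZVGCU' cursor=5
After op 7 (home): buf='ZVGCU' cursor=0
After op 8 (select(3,5) replace("QA")): buf='ZVGQA' cursor=5
After op 9 (backspace): buf='ZVGQ' cursor=4
After op 10 (end): buf='ZVGQ' cursor=4
After op 11 (home): buf='ZVGQ' cursor=0
After op 12 (right): buf='ZVGQ' cursor=1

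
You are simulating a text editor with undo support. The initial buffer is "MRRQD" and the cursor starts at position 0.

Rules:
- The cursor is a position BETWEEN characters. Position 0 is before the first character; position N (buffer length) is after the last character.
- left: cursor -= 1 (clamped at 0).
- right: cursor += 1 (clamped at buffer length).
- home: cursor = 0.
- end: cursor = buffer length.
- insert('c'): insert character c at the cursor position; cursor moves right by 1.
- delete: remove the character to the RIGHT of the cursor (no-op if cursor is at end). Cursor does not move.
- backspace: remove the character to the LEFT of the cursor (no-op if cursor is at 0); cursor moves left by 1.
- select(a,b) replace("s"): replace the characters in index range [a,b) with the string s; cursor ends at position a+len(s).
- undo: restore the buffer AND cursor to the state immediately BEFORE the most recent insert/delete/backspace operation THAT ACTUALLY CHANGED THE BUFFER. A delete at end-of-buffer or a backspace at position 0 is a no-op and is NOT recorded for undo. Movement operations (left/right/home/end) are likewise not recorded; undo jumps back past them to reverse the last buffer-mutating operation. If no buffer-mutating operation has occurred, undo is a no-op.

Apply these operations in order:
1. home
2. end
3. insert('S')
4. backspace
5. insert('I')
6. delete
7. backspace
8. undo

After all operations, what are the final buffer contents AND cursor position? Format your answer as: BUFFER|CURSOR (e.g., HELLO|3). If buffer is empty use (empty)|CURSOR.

After op 1 (home): buf='MRRQD' cursor=0
After op 2 (end): buf='MRRQD' cursor=5
After op 3 (insert('S')): buf='MRRQDS' cursor=6
After op 4 (backspace): buf='MRRQD' cursor=5
After op 5 (insert('I')): buf='MRRQDI' cursor=6
After op 6 (delete): buf='MRRQDI' cursor=6
After op 7 (backspace): buf='MRRQD' cursor=5
After op 8 (undo): buf='MRRQDI' cursor=6

Answer: MRRQDI|6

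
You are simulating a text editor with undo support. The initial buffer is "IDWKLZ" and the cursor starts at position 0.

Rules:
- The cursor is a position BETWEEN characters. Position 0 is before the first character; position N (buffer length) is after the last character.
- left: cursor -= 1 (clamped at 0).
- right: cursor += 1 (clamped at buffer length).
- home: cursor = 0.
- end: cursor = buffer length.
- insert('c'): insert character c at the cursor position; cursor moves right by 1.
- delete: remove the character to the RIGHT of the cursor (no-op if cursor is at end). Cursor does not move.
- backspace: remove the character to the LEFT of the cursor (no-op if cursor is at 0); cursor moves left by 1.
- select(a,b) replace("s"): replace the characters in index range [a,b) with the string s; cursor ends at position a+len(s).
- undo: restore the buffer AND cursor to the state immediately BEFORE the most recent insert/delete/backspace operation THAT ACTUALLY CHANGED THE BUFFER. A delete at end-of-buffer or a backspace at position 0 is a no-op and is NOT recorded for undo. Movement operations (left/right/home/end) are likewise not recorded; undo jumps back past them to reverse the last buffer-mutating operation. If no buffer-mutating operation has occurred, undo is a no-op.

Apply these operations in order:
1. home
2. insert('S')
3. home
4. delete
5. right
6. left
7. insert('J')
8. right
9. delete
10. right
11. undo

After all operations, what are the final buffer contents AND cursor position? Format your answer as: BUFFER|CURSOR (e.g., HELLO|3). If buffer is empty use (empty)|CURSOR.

Answer: JIDWKLZ|2

Derivation:
After op 1 (home): buf='IDWKLZ' cursor=0
After op 2 (insert('S')): buf='SIDWKLZ' cursor=1
After op 3 (home): buf='SIDWKLZ' cursor=0
After op 4 (delete): buf='IDWKLZ' cursor=0
After op 5 (right): buf='IDWKLZ' cursor=1
After op 6 (left): buf='IDWKLZ' cursor=0
After op 7 (insert('J')): buf='JIDWKLZ' cursor=1
After op 8 (right): buf='JIDWKLZ' cursor=2
After op 9 (delete): buf='JIWKLZ' cursor=2
After op 10 (right): buf='JIWKLZ' cursor=3
After op 11 (undo): buf='JIDWKLZ' cursor=2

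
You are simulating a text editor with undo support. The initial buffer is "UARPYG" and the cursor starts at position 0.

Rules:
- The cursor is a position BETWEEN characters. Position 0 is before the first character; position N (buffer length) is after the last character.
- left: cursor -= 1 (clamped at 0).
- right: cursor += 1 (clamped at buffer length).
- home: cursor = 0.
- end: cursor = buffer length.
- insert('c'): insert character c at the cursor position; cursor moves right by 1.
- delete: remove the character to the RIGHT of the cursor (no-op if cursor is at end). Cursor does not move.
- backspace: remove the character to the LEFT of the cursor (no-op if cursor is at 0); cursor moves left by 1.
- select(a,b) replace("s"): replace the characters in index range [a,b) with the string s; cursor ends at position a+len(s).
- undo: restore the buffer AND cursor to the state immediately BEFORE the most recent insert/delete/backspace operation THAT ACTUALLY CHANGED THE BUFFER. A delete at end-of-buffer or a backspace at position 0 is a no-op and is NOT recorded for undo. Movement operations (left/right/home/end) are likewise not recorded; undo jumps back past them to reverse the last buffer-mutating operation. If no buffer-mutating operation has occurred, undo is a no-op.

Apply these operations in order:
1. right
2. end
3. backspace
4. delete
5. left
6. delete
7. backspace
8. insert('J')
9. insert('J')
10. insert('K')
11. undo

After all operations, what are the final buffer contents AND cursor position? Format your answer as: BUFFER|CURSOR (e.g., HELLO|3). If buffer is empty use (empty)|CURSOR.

After op 1 (right): buf='UARPYG' cursor=1
After op 2 (end): buf='UARPYG' cursor=6
After op 3 (backspace): buf='UARPY' cursor=5
After op 4 (delete): buf='UARPY' cursor=5
After op 5 (left): buf='UARPY' cursor=4
After op 6 (delete): buf='UARP' cursor=4
After op 7 (backspace): buf='UAR' cursor=3
After op 8 (insert('J')): buf='UARJ' cursor=4
After op 9 (insert('J')): buf='UARJJ' cursor=5
After op 10 (insert('K')): buf='UARJJK' cursor=6
After op 11 (undo): buf='UARJJ' cursor=5

Answer: UARJJ|5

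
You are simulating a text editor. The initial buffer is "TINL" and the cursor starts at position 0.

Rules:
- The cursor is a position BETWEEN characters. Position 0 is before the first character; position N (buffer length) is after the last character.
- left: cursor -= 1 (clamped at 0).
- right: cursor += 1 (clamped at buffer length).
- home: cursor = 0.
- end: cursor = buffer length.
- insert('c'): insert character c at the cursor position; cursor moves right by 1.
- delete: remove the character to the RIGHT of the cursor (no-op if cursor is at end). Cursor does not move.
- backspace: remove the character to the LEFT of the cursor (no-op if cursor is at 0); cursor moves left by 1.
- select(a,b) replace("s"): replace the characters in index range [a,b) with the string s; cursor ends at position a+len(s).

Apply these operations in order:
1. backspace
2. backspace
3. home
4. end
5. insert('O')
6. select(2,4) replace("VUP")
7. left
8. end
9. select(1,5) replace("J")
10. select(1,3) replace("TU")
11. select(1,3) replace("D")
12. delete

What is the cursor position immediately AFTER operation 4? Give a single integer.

After op 1 (backspace): buf='TINL' cursor=0
After op 2 (backspace): buf='TINL' cursor=0
After op 3 (home): buf='TINL' cursor=0
After op 4 (end): buf='TINL' cursor=4

Answer: 4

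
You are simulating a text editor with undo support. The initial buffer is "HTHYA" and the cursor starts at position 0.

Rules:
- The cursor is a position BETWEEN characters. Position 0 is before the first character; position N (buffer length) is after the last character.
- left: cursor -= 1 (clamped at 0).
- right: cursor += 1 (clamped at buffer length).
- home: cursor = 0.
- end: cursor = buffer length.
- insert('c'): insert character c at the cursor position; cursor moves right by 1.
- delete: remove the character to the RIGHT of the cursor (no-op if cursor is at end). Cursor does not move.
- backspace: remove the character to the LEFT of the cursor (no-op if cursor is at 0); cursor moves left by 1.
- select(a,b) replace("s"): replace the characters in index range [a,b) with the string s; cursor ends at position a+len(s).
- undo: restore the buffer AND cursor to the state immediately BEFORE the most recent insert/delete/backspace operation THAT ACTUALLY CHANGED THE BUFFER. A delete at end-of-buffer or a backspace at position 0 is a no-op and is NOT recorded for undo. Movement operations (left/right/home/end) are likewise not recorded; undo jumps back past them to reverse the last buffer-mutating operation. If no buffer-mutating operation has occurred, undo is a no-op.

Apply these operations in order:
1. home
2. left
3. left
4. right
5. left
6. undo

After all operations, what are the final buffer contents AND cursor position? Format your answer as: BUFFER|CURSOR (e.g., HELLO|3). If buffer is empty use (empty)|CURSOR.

After op 1 (home): buf='HTHYA' cursor=0
After op 2 (left): buf='HTHYA' cursor=0
After op 3 (left): buf='HTHYA' cursor=0
After op 4 (right): buf='HTHYA' cursor=1
After op 5 (left): buf='HTHYA' cursor=0
After op 6 (undo): buf='HTHYA' cursor=0

Answer: HTHYA|0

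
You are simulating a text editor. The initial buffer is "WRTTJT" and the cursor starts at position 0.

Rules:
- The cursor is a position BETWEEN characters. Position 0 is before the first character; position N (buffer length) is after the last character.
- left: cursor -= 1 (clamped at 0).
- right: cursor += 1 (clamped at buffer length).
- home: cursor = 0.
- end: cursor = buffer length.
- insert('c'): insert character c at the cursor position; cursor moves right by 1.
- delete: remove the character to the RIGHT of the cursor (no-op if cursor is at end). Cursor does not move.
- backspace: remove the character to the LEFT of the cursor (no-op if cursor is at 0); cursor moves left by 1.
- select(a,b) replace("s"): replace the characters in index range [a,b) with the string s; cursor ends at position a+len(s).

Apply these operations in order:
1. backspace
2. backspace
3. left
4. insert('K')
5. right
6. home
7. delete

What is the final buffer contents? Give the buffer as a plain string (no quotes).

After op 1 (backspace): buf='WRTTJT' cursor=0
After op 2 (backspace): buf='WRTTJT' cursor=0
After op 3 (left): buf='WRTTJT' cursor=0
After op 4 (insert('K')): buf='KWRTTJT' cursor=1
After op 5 (right): buf='KWRTTJT' cursor=2
After op 6 (home): buf='KWRTTJT' cursor=0
After op 7 (delete): buf='WRTTJT' cursor=0

Answer: WRTTJT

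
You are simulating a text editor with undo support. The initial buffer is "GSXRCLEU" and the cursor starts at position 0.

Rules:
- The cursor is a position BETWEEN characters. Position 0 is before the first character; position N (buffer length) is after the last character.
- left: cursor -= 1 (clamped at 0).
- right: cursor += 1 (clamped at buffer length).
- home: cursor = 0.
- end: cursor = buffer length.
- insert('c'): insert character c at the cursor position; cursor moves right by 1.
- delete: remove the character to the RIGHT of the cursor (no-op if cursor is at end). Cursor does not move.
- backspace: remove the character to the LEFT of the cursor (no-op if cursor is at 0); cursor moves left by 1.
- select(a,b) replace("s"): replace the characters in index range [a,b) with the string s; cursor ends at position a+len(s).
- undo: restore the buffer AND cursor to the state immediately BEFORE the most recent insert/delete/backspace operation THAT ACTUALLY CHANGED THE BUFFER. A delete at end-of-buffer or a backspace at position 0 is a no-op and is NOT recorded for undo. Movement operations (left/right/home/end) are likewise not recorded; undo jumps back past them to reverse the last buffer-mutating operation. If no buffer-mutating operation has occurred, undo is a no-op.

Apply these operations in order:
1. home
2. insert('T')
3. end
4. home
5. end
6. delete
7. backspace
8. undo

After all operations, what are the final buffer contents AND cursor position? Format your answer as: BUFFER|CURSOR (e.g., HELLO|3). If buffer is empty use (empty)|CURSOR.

After op 1 (home): buf='GSXRCLEU' cursor=0
After op 2 (insert('T')): buf='TGSXRCLEU' cursor=1
After op 3 (end): buf='TGSXRCLEU' cursor=9
After op 4 (home): buf='TGSXRCLEU' cursor=0
After op 5 (end): buf='TGSXRCLEU' cursor=9
After op 6 (delete): buf='TGSXRCLEU' cursor=9
After op 7 (backspace): buf='TGSXRCLE' cursor=8
After op 8 (undo): buf='TGSXRCLEU' cursor=9

Answer: TGSXRCLEU|9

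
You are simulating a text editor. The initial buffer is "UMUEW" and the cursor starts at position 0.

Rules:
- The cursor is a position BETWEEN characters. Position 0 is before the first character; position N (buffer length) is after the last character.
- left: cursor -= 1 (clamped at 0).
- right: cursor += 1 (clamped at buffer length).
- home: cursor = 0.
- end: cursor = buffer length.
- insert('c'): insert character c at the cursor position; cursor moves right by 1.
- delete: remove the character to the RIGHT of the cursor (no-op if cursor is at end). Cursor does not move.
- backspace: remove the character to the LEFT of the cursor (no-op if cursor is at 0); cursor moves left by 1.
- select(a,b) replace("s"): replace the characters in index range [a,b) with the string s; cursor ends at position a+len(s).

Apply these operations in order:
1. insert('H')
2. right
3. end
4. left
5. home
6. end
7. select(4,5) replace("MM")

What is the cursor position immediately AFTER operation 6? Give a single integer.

Answer: 6

Derivation:
After op 1 (insert('H')): buf='HUMUEW' cursor=1
After op 2 (right): buf='HUMUEW' cursor=2
After op 3 (end): buf='HUMUEW' cursor=6
After op 4 (left): buf='HUMUEW' cursor=5
After op 5 (home): buf='HUMUEW' cursor=0
After op 6 (end): buf='HUMUEW' cursor=6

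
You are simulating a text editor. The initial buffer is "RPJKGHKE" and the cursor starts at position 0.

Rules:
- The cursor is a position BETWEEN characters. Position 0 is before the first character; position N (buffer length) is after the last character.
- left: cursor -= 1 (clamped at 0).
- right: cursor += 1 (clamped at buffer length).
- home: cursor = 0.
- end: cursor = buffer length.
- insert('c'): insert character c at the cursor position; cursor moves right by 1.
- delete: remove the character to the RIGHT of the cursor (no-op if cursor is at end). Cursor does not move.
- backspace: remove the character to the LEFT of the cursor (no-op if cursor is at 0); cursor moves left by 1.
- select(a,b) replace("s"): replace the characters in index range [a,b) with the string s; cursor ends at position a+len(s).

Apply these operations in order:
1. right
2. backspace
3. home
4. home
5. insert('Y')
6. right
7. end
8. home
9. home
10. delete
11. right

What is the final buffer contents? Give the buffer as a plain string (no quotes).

Answer: PJKGHKE

Derivation:
After op 1 (right): buf='RPJKGHKE' cursor=1
After op 2 (backspace): buf='PJKGHKE' cursor=0
After op 3 (home): buf='PJKGHKE' cursor=0
After op 4 (home): buf='PJKGHKE' cursor=0
After op 5 (insert('Y')): buf='YPJKGHKE' cursor=1
After op 6 (right): buf='YPJKGHKE' cursor=2
After op 7 (end): buf='YPJKGHKE' cursor=8
After op 8 (home): buf='YPJKGHKE' cursor=0
After op 9 (home): buf='YPJKGHKE' cursor=0
After op 10 (delete): buf='PJKGHKE' cursor=0
After op 11 (right): buf='PJKGHKE' cursor=1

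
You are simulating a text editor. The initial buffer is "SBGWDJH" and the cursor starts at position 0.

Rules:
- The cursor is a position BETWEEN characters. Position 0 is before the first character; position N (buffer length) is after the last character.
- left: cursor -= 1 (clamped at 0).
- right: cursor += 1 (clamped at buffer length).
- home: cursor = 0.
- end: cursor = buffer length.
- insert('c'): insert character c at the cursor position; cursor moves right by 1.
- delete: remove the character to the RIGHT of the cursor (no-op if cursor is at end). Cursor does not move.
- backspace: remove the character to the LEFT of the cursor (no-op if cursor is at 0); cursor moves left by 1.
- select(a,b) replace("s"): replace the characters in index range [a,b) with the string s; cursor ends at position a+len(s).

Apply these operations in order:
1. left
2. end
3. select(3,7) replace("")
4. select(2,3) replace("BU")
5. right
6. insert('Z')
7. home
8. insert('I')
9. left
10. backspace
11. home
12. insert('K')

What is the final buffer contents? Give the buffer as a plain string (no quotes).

After op 1 (left): buf='SBGWDJH' cursor=0
After op 2 (end): buf='SBGWDJH' cursor=7
After op 3 (select(3,7) replace("")): buf='SBG' cursor=3
After op 4 (select(2,3) replace("BU")): buf='SBBU' cursor=4
After op 5 (right): buf='SBBU' cursor=4
After op 6 (insert('Z')): buf='SBBUZ' cursor=5
After op 7 (home): buf='SBBUZ' cursor=0
After op 8 (insert('I')): buf='ISBBUZ' cursor=1
After op 9 (left): buf='ISBBUZ' cursor=0
After op 10 (backspace): buf='ISBBUZ' cursor=0
After op 11 (home): buf='ISBBUZ' cursor=0
After op 12 (insert('K')): buf='KISBBUZ' cursor=1

Answer: KISBBUZ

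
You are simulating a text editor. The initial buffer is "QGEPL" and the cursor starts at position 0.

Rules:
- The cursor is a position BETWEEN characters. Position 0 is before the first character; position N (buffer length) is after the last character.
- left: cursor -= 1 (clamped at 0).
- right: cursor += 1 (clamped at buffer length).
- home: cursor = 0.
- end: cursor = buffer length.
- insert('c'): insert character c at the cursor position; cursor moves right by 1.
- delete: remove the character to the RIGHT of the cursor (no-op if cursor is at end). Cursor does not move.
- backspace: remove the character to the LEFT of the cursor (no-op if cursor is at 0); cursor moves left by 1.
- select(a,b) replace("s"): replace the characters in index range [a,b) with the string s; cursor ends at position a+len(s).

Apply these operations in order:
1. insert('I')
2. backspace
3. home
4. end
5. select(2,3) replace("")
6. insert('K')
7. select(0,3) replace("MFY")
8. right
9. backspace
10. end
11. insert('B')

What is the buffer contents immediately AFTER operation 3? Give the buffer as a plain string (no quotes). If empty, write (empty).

Answer: QGEPL

Derivation:
After op 1 (insert('I')): buf='IQGEPL' cursor=1
After op 2 (backspace): buf='QGEPL' cursor=0
After op 3 (home): buf='QGEPL' cursor=0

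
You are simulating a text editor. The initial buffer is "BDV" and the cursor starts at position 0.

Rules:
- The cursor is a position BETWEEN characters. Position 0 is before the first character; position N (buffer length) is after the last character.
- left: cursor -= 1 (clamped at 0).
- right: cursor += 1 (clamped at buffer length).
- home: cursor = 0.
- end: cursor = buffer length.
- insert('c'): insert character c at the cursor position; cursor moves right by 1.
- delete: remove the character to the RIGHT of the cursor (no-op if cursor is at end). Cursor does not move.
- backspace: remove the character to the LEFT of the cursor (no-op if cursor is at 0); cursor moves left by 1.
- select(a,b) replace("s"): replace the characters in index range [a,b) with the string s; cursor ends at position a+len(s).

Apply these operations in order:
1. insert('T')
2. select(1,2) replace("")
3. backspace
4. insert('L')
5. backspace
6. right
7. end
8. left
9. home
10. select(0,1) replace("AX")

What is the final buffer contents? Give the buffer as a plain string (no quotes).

After op 1 (insert('T')): buf='TBDV' cursor=1
After op 2 (select(1,2) replace("")): buf='TDV' cursor=1
After op 3 (backspace): buf='DV' cursor=0
After op 4 (insert('L')): buf='LDV' cursor=1
After op 5 (backspace): buf='DV' cursor=0
After op 6 (right): buf='DV' cursor=1
After op 7 (end): buf='DV' cursor=2
After op 8 (left): buf='DV' cursor=1
After op 9 (home): buf='DV' cursor=0
After op 10 (select(0,1) replace("AX")): buf='AXV' cursor=2

Answer: AXV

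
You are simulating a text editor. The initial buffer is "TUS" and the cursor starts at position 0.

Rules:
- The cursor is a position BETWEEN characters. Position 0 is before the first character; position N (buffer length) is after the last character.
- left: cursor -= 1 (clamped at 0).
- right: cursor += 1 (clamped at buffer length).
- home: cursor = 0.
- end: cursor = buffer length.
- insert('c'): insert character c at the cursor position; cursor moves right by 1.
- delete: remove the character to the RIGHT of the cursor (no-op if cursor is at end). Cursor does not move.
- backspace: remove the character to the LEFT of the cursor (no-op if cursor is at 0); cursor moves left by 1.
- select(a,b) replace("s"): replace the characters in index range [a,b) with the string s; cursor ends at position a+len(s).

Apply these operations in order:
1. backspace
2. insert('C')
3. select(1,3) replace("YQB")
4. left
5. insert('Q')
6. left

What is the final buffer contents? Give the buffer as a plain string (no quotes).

Answer: CYQQBS

Derivation:
After op 1 (backspace): buf='TUS' cursor=0
After op 2 (insert('C')): buf='CTUS' cursor=1
After op 3 (select(1,3) replace("YQB")): buf='CYQBS' cursor=4
After op 4 (left): buf='CYQBS' cursor=3
After op 5 (insert('Q')): buf='CYQQBS' cursor=4
After op 6 (left): buf='CYQQBS' cursor=3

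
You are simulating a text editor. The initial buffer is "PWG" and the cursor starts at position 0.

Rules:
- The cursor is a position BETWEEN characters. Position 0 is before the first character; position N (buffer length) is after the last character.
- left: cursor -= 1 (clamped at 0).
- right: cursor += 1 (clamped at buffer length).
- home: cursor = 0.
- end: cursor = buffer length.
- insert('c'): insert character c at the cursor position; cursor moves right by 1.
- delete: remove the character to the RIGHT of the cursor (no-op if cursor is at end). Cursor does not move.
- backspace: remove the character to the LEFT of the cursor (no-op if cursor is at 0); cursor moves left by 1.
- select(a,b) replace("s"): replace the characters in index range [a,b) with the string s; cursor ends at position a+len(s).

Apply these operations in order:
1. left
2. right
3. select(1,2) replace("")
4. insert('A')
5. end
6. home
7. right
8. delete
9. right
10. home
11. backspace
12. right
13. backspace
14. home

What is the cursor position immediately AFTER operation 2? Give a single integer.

After op 1 (left): buf='PWG' cursor=0
After op 2 (right): buf='PWG' cursor=1

Answer: 1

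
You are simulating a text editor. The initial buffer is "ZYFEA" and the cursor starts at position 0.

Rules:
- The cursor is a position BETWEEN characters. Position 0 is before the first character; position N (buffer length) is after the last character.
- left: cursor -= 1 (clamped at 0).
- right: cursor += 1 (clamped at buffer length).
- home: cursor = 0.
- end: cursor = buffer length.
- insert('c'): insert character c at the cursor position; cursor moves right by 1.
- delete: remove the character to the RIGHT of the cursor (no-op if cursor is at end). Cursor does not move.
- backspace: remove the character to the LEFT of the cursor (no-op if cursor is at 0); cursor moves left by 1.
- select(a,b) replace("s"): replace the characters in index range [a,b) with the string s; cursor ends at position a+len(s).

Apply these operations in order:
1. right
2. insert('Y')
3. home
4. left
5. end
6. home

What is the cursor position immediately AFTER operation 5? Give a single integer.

Answer: 6

Derivation:
After op 1 (right): buf='ZYFEA' cursor=1
After op 2 (insert('Y')): buf='ZYYFEA' cursor=2
After op 3 (home): buf='ZYYFEA' cursor=0
After op 4 (left): buf='ZYYFEA' cursor=0
After op 5 (end): buf='ZYYFEA' cursor=6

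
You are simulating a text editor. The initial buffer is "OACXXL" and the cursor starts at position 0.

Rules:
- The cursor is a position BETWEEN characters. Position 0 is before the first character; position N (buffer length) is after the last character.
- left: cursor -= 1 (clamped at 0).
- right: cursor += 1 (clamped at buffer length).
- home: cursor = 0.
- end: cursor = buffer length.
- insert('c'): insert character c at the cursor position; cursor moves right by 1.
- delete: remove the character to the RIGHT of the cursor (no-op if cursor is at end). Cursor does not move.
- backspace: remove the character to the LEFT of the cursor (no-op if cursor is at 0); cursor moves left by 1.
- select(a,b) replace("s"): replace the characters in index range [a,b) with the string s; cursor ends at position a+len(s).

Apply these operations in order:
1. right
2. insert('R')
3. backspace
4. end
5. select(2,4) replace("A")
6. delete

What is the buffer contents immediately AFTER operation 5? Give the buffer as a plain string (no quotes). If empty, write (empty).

Answer: OAAXL

Derivation:
After op 1 (right): buf='OACXXL' cursor=1
After op 2 (insert('R')): buf='ORACXXL' cursor=2
After op 3 (backspace): buf='OACXXL' cursor=1
After op 4 (end): buf='OACXXL' cursor=6
After op 5 (select(2,4) replace("A")): buf='OAAXL' cursor=3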